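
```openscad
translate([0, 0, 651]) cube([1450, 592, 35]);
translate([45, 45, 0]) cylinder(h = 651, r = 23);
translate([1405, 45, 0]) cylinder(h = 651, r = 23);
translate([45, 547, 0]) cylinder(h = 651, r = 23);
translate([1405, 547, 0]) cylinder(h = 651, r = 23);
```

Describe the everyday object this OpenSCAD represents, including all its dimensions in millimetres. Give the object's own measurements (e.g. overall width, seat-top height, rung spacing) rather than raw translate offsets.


A table: top 1450 mm (x) × 592 mm (y), 35 mm thick, upper face at z = 686 mm, on four round legs of 46 mm diameter, each leg's bounding box inset 22 mm from the nearest pair of top edges from z = 0 to the bottom of the top.


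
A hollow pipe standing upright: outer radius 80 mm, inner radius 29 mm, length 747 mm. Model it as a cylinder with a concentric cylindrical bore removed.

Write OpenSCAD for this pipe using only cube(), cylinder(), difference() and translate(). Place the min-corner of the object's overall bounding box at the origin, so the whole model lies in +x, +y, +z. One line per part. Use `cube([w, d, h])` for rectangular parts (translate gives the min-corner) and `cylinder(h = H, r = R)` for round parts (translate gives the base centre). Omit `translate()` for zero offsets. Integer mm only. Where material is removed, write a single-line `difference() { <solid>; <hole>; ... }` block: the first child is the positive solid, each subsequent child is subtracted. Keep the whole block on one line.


difference() { translate([80, 80, 0]) cylinder(h = 747, r = 80); translate([80, 80, 0]) cylinder(h = 747, r = 29); }


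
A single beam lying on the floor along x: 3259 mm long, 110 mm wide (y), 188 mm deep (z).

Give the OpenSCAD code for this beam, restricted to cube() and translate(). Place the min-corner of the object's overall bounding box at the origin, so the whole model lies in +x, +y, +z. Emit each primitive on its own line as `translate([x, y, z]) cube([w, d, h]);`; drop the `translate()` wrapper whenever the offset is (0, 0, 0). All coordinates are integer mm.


cube([3259, 110, 188]);


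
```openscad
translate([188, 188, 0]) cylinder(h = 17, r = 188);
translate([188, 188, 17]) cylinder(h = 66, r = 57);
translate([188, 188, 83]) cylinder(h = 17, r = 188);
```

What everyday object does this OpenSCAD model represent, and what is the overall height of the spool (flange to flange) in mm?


A spool. The overall height is 100 mm.

Three coaxial cylinders, large–small–large — a spool. Two 17 mm flanges and a 66 mm core give 17 + 66 + 17 = 100 mm.


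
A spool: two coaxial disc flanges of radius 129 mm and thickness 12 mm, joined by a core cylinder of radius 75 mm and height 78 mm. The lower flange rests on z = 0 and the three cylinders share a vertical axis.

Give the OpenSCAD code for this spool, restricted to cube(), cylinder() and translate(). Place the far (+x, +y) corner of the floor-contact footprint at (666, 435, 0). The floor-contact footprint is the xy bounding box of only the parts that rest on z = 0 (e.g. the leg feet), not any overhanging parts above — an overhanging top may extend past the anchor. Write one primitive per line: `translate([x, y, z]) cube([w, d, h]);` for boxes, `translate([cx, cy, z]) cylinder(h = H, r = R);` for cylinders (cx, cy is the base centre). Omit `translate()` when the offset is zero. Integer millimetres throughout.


translate([537, 306, 0]) cylinder(h = 12, r = 129);
translate([537, 306, 12]) cylinder(h = 78, r = 75);
translate([537, 306, 90]) cylinder(h = 12, r = 129);


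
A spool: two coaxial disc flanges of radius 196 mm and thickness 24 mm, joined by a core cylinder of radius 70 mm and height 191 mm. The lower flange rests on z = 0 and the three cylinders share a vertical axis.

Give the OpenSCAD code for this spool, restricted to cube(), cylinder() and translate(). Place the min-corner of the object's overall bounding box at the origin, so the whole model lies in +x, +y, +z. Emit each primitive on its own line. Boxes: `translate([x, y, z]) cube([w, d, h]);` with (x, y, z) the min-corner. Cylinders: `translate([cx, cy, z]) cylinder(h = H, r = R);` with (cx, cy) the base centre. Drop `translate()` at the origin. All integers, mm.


translate([196, 196, 0]) cylinder(h = 24, r = 196);
translate([196, 196, 24]) cylinder(h = 191, r = 70);
translate([196, 196, 215]) cylinder(h = 24, r = 196);


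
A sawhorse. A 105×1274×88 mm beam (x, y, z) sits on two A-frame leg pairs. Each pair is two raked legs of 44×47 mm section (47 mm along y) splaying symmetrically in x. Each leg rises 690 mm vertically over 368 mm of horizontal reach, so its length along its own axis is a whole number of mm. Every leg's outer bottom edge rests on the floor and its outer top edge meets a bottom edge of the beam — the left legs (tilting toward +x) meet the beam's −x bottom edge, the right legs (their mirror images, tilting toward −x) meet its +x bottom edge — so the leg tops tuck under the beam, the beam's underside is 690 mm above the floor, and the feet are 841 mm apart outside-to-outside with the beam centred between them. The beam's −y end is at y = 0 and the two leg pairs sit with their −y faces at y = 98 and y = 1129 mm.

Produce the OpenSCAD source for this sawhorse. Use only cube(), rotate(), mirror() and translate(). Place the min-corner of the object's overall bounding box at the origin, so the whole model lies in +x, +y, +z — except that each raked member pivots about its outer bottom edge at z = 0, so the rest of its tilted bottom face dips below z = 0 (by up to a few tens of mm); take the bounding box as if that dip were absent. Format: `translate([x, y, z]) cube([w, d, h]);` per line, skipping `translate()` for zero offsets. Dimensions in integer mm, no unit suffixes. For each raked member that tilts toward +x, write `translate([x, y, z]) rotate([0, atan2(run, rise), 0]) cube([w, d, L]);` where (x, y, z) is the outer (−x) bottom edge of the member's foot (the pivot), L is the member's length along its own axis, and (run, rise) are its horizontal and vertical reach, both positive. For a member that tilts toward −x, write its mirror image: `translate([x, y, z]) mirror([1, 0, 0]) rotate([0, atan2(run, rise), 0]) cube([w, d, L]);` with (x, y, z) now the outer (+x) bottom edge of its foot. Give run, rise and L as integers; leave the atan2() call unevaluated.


translate([368, 0, 690]) cube([105, 1274, 88]);
translate([0, 98, 0]) rotate([0, atan2(368, 690), 0]) cube([44, 47, 782]);
translate([841, 98, 0]) mirror([1, 0, 0]) rotate([0, atan2(368, 690), 0]) cube([44, 47, 782]);
translate([0, 1129, 0]) rotate([0, atan2(368, 690), 0]) cube([44, 47, 782]);
translate([841, 1129, 0]) mirror([1, 0, 0]) rotate([0, atan2(368, 690), 0]) cube([44, 47, 782]);


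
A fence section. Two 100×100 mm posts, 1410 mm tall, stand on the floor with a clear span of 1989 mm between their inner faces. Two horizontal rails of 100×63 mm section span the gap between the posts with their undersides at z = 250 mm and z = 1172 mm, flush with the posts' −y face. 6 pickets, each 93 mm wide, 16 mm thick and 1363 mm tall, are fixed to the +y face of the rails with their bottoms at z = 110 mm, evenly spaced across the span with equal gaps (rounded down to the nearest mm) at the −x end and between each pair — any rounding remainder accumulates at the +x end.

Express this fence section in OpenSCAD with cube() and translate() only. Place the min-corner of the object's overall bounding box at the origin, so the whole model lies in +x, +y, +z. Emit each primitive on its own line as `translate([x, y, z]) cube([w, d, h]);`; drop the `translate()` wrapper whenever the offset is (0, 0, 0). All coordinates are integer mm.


cube([100, 100, 1410]);
translate([2089, 0, 0]) cube([100, 100, 1410]);
translate([100, 0, 250]) cube([1989, 100, 63]);
translate([100, 0, 1172]) cube([1989, 100, 63]);
translate([304, 100, 110]) cube([93, 16, 1363]);
translate([601, 100, 110]) cube([93, 16, 1363]);
translate([898, 100, 110]) cube([93, 16, 1363]);
translate([1195, 100, 110]) cube([93, 16, 1363]);
translate([1492, 100, 110]) cube([93, 16, 1363]);
translate([1789, 100, 110]) cube([93, 16, 1363]);


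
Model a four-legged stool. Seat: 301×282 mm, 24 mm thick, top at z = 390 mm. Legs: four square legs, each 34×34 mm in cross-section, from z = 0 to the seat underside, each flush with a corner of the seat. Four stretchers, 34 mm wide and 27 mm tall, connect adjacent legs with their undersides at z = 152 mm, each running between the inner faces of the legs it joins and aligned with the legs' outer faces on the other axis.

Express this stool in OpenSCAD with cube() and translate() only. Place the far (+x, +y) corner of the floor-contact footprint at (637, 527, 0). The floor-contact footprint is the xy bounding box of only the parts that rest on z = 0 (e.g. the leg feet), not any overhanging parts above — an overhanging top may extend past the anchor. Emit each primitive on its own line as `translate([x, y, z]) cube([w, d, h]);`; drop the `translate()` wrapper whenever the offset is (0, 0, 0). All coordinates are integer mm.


// leg_h = 390 - 24 = 366
// stretcher span = 301 - 2*34 = 233
translate([336, 245, 366]) cube([301, 282, 24]);
translate([336, 245, 0]) cube([34, 34, 366]);
translate([603, 245, 0]) cube([34, 34, 366]);
translate([336, 493, 0]) cube([34, 34, 366]);
translate([603, 493, 0]) cube([34, 34, 366]);
translate([370, 245, 152]) cube([233, 34, 27]);
translate([370, 493, 152]) cube([233, 34, 27]);
translate([336, 279, 152]) cube([34, 214, 27]);
translate([603, 279, 152]) cube([34, 214, 27]);


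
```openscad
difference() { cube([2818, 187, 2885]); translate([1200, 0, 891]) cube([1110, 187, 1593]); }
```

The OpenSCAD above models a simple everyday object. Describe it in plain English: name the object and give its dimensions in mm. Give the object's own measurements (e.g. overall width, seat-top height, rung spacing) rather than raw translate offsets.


A wall 2818 mm long (x), 187 mm thick (y), 2885 mm tall, with a rectangular window opening cut through it. The opening is 1110 mm wide and 1593 mm tall; its sill is at z = 891 mm and its near (−x) edge is 1200 mm from the wall's −x end. The opening passes through the full wall thickness.


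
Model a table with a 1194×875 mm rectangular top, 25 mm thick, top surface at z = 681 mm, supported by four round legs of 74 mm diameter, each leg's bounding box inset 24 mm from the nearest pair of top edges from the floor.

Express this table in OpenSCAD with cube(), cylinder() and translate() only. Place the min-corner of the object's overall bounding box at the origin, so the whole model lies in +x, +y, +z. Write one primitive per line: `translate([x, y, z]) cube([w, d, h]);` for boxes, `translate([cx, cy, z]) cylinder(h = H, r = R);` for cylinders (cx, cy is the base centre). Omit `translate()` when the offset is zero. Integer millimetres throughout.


translate([0, 0, 656]) cube([1194, 875, 25]);
translate([61, 61, 0]) cylinder(h = 656, r = 37);
translate([1133, 61, 0]) cylinder(h = 656, r = 37);
translate([61, 814, 0]) cylinder(h = 656, r = 37);
translate([1133, 814, 0]) cylinder(h = 656, r = 37);


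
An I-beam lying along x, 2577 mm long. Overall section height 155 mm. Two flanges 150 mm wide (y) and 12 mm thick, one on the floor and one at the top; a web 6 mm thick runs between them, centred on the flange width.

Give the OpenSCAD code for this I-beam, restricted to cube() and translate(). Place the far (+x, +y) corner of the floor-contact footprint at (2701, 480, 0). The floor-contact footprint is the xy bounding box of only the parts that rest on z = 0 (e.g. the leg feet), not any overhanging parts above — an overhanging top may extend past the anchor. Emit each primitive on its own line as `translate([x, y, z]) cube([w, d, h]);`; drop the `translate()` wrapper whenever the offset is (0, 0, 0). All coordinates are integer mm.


translate([124, 330, 0]) cube([2577, 150, 12]);
translate([124, 402, 12]) cube([2577, 6, 131]);
translate([124, 330, 143]) cube([2577, 150, 12]);


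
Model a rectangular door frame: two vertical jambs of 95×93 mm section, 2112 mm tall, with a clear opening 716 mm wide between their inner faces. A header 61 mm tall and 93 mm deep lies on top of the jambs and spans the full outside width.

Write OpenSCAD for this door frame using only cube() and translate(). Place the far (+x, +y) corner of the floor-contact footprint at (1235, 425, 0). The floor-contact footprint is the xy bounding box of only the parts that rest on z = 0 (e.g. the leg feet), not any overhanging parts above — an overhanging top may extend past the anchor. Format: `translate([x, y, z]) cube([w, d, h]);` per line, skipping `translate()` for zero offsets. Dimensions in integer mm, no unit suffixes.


translate([329, 332, 0]) cube([95, 93, 2112]);
translate([1140, 332, 0]) cube([95, 93, 2112]);
translate([329, 332, 2112]) cube([906, 93, 61]);


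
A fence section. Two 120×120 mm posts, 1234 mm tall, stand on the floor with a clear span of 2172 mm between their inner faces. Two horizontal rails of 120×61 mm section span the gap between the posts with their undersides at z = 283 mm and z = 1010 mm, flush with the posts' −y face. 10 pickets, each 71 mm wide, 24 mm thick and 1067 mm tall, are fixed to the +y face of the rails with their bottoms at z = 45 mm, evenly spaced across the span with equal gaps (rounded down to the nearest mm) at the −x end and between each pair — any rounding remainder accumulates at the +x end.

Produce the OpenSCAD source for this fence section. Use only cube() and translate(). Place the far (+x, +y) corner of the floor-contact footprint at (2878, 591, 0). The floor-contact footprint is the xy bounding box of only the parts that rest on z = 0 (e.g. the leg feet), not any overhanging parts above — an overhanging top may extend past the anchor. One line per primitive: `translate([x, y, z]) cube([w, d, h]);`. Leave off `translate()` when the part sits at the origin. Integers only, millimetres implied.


translate([466, 471, 0]) cube([120, 120, 1234]);
translate([2758, 471, 0]) cube([120, 120, 1234]);
translate([586, 471, 283]) cube([2172, 120, 61]);
translate([586, 471, 1010]) cube([2172, 120, 61]);
translate([718, 591, 45]) cube([71, 24, 1067]);
translate([921, 591, 45]) cube([71, 24, 1067]);
translate([1124, 591, 45]) cube([71, 24, 1067]);
translate([1327, 591, 45]) cube([71, 24, 1067]);
translate([1530, 591, 45]) cube([71, 24, 1067]);
translate([1733, 591, 45]) cube([71, 24, 1067]);
translate([1936, 591, 45]) cube([71, 24, 1067]);
translate([2139, 591, 45]) cube([71, 24, 1067]);
translate([2342, 591, 45]) cube([71, 24, 1067]);
translate([2545, 591, 45]) cube([71, 24, 1067]);


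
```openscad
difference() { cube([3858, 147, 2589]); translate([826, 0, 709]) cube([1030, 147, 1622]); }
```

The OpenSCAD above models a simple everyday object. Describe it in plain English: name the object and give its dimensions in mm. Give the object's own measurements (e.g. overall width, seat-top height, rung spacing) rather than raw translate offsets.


A wall 3858 mm long (x), 147 mm thick (y), 2589 mm tall, with a rectangular window opening cut through it. The opening is 1030 mm wide and 1622 mm tall; its sill is at z = 709 mm and its near (−x) edge is 826 mm from the wall's −x end. The opening passes through the full wall thickness.


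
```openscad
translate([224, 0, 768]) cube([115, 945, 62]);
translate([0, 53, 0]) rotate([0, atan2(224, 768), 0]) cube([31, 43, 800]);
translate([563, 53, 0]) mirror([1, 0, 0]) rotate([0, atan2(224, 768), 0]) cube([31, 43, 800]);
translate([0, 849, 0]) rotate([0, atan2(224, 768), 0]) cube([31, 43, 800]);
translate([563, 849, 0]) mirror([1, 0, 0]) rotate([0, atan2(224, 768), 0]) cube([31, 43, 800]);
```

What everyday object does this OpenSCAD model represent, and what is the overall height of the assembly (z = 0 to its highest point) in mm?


A sawhorse. The overall height is 830 mm.

A beam across two mirrored pairs of raked legs — a sawhorse. The beam's underside is at z = 768 (matching the legs' vertical rise in atan2(224, 768)) and the beam is 62 mm tall, so its top is at 768 + 62 = 830 mm. The raked legs top out at the beam's underside, so that is the highest point.


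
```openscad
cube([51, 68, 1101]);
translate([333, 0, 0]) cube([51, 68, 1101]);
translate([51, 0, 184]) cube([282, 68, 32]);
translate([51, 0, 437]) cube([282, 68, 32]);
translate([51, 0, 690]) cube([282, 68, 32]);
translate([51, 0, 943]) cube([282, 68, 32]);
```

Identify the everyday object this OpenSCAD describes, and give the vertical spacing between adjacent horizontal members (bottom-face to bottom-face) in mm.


A ladder. The rung spacing is 253 mm.

Two tall 51×68 posts with 4 short bars between them — a ladder. Adjacent rungs sit at z = 184 and z = 437, so the spacing is 437 − 184 = 253 mm.


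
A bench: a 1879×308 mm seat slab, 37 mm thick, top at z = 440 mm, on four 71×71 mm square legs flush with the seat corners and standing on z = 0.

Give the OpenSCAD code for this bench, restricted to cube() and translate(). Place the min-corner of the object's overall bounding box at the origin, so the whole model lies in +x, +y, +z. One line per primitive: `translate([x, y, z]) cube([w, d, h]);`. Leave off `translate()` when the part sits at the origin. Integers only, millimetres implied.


translate([0, 0, 403]) cube([1879, 308, 37]);
cube([71, 71, 403]);
translate([0, 237, 0]) cube([71, 71, 403]);
translate([1808, 0, 0]) cube([71, 71, 403]);
translate([1808, 237, 0]) cube([71, 71, 403]);


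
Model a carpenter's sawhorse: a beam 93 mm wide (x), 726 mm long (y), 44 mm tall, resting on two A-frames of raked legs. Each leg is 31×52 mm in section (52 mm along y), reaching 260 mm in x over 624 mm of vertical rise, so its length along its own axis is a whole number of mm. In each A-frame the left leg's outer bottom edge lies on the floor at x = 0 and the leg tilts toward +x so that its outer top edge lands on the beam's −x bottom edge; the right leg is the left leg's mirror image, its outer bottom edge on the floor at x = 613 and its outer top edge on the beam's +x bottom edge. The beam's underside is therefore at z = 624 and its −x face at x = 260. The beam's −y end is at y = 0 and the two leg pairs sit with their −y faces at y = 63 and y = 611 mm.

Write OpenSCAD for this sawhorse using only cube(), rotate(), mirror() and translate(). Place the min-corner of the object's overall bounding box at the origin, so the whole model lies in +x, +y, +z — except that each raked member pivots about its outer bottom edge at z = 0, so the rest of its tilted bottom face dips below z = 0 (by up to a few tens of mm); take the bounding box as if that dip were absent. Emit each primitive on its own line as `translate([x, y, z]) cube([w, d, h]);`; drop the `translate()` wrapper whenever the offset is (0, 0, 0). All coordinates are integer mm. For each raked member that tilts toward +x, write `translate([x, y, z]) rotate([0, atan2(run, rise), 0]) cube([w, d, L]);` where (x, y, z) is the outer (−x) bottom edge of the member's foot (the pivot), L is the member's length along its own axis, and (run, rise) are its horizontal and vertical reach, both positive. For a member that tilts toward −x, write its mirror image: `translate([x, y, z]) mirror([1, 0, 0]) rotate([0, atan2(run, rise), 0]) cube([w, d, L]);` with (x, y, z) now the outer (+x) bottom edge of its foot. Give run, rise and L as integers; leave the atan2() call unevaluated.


translate([260, 0, 624]) cube([93, 726, 44]);
translate([0, 63, 0]) rotate([0, atan2(260, 624), 0]) cube([31, 52, 676]);
translate([613, 63, 0]) mirror([1, 0, 0]) rotate([0, atan2(260, 624), 0]) cube([31, 52, 676]);
translate([0, 611, 0]) rotate([0, atan2(260, 624), 0]) cube([31, 52, 676]);
translate([613, 611, 0]) mirror([1, 0, 0]) rotate([0, atan2(260, 624), 0]) cube([31, 52, 676]);


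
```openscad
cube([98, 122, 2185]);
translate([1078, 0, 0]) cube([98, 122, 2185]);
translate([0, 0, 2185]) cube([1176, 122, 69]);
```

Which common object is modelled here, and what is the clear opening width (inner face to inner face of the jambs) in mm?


A door frame. The clear opening width is 980 mm.

Two 2185 mm tall posts with a header on top — a door frame. The left jamb is 98 mm wide at x = 0; the right jamb starts at x = 1078. The clear opening is 1078 − 98 = 980 mm.


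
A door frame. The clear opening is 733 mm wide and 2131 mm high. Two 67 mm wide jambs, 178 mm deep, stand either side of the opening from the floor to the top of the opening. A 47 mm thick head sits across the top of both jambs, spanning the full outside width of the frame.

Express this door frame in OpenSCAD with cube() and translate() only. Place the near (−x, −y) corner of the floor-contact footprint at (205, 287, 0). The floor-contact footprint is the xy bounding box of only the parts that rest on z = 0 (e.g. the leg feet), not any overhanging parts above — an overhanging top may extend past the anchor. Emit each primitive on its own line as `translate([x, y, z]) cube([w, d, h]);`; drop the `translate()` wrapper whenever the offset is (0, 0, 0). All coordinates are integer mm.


translate([205, 287, 0]) cube([67, 178, 2131]);
translate([1005, 287, 0]) cube([67, 178, 2131]);
translate([205, 287, 2131]) cube([867, 178, 47]);


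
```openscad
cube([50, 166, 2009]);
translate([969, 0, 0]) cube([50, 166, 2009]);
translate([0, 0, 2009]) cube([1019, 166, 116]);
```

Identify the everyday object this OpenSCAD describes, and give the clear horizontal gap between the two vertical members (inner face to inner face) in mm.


A door frame. The clear opening width is 919 mm.

Two 2009 mm tall posts with a header on top — a door frame. The left jamb is 50 mm wide at x = 0; the right jamb starts at x = 969. The clear opening is 969 − 50 = 919 mm.


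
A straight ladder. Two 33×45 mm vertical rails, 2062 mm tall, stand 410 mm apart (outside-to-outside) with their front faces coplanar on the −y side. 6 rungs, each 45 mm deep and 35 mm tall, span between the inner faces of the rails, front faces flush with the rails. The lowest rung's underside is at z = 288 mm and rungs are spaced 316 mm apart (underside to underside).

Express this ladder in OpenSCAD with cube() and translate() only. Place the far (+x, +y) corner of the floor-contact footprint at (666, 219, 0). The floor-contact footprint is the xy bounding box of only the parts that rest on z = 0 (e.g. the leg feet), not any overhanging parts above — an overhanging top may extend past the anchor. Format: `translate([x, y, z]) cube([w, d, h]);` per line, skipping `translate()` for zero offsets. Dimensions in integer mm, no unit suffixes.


translate([256, 174, 0]) cube([33, 45, 2062]);
translate([633, 174, 0]) cube([33, 45, 2062]);
translate([289, 174, 288]) cube([344, 45, 35]);
translate([289, 174, 604]) cube([344, 45, 35]);
translate([289, 174, 920]) cube([344, 45, 35]);
translate([289, 174, 1236]) cube([344, 45, 35]);
translate([289, 174, 1552]) cube([344, 45, 35]);
translate([289, 174, 1868]) cube([344, 45, 35]);


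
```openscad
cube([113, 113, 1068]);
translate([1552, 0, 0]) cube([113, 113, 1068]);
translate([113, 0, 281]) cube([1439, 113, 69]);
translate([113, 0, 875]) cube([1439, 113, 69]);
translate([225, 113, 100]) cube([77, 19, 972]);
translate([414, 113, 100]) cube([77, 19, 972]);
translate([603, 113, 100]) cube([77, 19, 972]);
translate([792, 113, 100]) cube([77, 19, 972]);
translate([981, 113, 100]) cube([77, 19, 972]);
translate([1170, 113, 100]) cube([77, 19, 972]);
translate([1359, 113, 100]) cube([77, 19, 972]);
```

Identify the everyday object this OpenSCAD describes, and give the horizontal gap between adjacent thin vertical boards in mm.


A fence section. The picket gap is 112 mm.

Two posts, two rails, 7 pickets — a fence section. Span 1439 mm holds 7 pickets of 77 mm with 8 equal gaps: ⌊(1439 − 7·77) / 8⌋ = 112 mm.


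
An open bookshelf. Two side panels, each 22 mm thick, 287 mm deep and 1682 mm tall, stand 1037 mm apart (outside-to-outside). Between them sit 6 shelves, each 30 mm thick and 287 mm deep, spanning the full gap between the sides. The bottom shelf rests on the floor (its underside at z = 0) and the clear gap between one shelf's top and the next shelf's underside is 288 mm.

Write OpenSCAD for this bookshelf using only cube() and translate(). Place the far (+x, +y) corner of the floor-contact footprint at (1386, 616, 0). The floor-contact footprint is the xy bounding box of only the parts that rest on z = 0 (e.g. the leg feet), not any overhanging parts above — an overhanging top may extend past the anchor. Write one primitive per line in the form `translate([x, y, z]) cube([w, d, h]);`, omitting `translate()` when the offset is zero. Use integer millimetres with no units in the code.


translate([349, 329, 0]) cube([22, 287, 1682]);
translate([1364, 329, 0]) cube([22, 287, 1682]);
translate([371, 329, 0]) cube([993, 287, 30]);
translate([371, 329, 318]) cube([993, 287, 30]);
translate([371, 329, 636]) cube([993, 287, 30]);
translate([371, 329, 954]) cube([993, 287, 30]);
translate([371, 329, 1272]) cube([993, 287, 30]);
translate([371, 329, 1590]) cube([993, 287, 30]);


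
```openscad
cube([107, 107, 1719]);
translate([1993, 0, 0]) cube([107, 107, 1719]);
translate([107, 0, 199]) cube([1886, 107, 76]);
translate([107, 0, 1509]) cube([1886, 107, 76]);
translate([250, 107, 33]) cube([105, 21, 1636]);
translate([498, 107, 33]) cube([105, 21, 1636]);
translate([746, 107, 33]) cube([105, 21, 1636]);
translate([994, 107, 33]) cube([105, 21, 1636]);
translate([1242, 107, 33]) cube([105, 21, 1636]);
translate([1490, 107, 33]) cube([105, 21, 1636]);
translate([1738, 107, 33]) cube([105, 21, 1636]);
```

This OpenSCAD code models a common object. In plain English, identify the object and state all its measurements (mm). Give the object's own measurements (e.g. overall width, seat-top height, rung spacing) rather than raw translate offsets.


A fence section. Two 107×107 mm posts, 1719 mm tall, stand on the floor with a clear span of 1886 mm between their inner faces. Two horizontal rails of 107×76 mm section span the gap between the posts with their undersides at z = 199 mm and z = 1509 mm, flush with the posts' −y face. 7 pickets, each 105 mm wide, 21 mm thick and 1636 mm tall, are fixed to the +y face of the rails with their bottoms at z = 33 mm, spaced across the span with a 143 mm gap after the −x post and between neighbouring pickets, with 150 mm left before the +x post.


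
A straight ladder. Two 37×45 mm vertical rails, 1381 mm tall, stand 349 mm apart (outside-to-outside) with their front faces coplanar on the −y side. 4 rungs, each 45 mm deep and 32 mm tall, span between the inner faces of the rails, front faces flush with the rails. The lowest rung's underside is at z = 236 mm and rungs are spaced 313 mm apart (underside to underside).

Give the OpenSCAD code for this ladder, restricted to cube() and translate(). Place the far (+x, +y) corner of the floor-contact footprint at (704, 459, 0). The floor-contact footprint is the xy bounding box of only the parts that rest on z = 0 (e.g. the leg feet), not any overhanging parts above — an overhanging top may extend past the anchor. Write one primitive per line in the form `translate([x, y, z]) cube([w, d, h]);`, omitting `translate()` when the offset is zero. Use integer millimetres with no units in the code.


translate([355, 414, 0]) cube([37, 45, 1381]);
translate([667, 414, 0]) cube([37, 45, 1381]);
translate([392, 414, 236]) cube([275, 45, 32]);
translate([392, 414, 549]) cube([275, 45, 32]);
translate([392, 414, 862]) cube([275, 45, 32]);
translate([392, 414, 1175]) cube([275, 45, 32]);


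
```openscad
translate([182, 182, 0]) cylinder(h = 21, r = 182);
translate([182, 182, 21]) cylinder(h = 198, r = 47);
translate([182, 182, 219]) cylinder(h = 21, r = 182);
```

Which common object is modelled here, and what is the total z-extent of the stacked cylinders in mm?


A spool. The overall height is 240 mm.

Three coaxial cylinders, large–small–large — a spool. Two 21 mm flanges and a 198 mm core give 21 + 198 + 21 = 240 mm.


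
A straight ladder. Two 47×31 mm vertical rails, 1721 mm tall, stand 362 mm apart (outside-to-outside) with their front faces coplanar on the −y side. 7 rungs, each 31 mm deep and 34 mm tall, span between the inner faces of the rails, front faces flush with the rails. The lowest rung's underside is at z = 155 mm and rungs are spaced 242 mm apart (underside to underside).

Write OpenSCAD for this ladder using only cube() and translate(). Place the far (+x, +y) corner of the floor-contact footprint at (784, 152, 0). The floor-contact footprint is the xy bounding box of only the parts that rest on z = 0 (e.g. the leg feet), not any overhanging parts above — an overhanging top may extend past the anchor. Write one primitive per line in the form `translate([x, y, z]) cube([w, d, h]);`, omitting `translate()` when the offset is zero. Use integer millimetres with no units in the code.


translate([422, 121, 0]) cube([47, 31, 1721]);
translate([737, 121, 0]) cube([47, 31, 1721]);
translate([469, 121, 155]) cube([268, 31, 34]);
translate([469, 121, 397]) cube([268, 31, 34]);
translate([469, 121, 639]) cube([268, 31, 34]);
translate([469, 121, 881]) cube([268, 31, 34]);
translate([469, 121, 1123]) cube([268, 31, 34]);
translate([469, 121, 1365]) cube([268, 31, 34]);
translate([469, 121, 1607]) cube([268, 31, 34]);


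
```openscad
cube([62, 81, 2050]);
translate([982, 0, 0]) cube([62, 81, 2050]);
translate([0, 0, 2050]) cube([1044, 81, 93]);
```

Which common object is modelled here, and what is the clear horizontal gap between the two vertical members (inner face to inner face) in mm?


A door frame. The clear opening width is 920 mm.

Two 2050 mm tall posts with a header on top — a door frame. The left jamb is 62 mm wide at x = 0; the right jamb starts at x = 982. The clear opening is 982 − 62 = 920 mm.


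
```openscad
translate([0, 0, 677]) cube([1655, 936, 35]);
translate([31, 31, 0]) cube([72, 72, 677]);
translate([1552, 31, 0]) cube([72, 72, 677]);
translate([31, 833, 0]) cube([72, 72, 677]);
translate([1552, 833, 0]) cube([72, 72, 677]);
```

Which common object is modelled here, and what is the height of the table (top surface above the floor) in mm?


A table. The table height is 712 mm.

A 1655×936×35 slab sits at z = 677 on four 72 mm square posts — a table. The top surface is at 677 + 35 = 712 mm.


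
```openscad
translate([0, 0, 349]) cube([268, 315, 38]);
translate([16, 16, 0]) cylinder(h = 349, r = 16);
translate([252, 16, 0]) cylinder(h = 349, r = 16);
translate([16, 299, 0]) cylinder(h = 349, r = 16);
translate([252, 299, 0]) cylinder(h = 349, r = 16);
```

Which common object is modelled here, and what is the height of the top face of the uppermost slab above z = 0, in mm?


A stool. The seat height is 387 mm.

A 268×315×38 slab at z = 349 on four corner cylinders — a stool. The seat top is 349 + 38 = 387 mm.


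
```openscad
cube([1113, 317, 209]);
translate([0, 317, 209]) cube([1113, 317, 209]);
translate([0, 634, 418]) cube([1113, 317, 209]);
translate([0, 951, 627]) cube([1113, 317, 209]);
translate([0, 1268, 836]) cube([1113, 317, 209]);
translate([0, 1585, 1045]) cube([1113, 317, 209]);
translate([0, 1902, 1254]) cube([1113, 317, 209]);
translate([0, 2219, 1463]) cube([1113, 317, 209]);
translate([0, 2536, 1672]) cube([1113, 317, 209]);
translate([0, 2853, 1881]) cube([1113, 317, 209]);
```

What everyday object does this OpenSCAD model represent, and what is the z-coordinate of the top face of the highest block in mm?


A staircase. The total rise is 2090 mm.

10 identical blocks, each offset up and back from the previous — a staircase. Each step is 209 mm tall and there are 10 of them, so the total rise is 10 × 209 = 2090 mm.


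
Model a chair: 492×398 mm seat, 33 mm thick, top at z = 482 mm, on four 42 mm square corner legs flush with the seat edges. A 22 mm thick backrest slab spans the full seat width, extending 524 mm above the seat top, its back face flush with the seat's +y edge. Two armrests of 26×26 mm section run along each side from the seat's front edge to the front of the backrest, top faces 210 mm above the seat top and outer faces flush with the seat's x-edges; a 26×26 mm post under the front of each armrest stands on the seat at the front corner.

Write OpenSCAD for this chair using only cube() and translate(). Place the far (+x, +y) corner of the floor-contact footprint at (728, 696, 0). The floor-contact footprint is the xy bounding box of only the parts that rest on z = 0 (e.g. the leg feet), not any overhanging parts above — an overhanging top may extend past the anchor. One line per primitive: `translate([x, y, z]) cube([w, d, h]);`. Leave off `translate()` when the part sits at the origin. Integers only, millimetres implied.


translate([236, 298, 449]) cube([492, 398, 33]);
translate([236, 298, 0]) cube([42, 42, 449]);
translate([686, 298, 0]) cube([42, 42, 449]);
translate([236, 654, 0]) cube([42, 42, 449]);
translate([686, 654, 0]) cube([42, 42, 449]);
translate([236, 674, 482]) cube([492, 22, 524]);
translate([236, 298, 666]) cube([26, 376, 26]);
translate([702, 298, 666]) cube([26, 376, 26]);
translate([236, 298, 482]) cube([26, 26, 184]);
translate([702, 298, 482]) cube([26, 26, 184]);


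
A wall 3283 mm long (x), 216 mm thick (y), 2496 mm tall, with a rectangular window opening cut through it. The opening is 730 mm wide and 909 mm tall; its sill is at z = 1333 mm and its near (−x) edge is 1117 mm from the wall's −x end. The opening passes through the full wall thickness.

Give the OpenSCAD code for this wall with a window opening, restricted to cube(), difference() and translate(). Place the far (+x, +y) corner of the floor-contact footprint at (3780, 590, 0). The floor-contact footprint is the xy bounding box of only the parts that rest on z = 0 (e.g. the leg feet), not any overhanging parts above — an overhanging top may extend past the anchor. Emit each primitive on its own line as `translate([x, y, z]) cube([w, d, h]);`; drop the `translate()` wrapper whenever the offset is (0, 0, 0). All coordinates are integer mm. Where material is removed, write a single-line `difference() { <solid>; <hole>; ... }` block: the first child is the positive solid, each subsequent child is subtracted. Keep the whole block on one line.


difference() { translate([497, 374, 0]) cube([3283, 216, 2496]); translate([1614, 374, 1333]) cube([730, 216, 909]); }


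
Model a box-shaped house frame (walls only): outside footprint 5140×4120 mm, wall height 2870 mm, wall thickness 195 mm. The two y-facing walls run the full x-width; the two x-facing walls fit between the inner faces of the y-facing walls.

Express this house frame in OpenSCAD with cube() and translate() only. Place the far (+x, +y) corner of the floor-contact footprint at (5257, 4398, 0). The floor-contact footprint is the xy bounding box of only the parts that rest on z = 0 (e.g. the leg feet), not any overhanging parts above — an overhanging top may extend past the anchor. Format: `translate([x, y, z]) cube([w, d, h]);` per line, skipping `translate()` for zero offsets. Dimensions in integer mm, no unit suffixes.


translate([117, 278, 0]) cube([5140, 195, 2870]);
translate([117, 4203, 0]) cube([5140, 195, 2870]);
translate([117, 473, 0]) cube([195, 3730, 2870]);
translate([5062, 473, 0]) cube([195, 3730, 2870]);


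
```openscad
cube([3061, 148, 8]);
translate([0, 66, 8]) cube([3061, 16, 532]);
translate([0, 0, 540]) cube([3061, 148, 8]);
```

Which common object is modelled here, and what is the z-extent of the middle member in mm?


An I-beam. The web height is 532 mm.

Two wide flanges with a thin centred web — an I-beam. Overall 548 mm minus two 8 mm flanges gives a web of 548 − 2·8 = 532 mm.


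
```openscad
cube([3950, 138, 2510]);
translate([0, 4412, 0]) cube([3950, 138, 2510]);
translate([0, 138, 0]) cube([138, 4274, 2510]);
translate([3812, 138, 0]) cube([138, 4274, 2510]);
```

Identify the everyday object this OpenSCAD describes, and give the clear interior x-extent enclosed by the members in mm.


A house (or room) frame. The interior width is 3674 mm.

Four 2510 mm walls enclosing a rectangle with no floor or roof — a room or house frame. Outside width is 3950 mm and wall thickness is 138 mm, so the interior width is 3950 − 2 × 138 = 3674 mm.


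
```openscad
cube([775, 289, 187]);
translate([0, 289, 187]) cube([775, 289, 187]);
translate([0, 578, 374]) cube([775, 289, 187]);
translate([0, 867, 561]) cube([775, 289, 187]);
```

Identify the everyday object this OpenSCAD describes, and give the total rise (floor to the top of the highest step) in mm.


A staircase. The total rise is 748 mm.

4 identical blocks, each offset up and back from the previous — a staircase. Each step is 187 mm tall and there are 4 of them, so the total rise is 4 × 187 = 748 mm.


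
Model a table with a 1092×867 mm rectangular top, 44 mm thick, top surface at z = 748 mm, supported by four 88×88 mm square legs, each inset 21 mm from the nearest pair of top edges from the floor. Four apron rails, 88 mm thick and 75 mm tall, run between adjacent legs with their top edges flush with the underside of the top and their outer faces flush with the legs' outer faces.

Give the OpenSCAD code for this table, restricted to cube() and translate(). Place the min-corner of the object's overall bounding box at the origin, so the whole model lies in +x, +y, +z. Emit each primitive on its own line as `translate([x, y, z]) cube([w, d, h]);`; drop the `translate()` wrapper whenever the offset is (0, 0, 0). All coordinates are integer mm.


translate([0, 0, 704]) cube([1092, 867, 44]);
translate([21, 21, 0]) cube([88, 88, 704]);
translate([983, 21, 0]) cube([88, 88, 704]);
translate([21, 758, 0]) cube([88, 88, 704]);
translate([983, 758, 0]) cube([88, 88, 704]);
translate([109, 21, 629]) cube([874, 88, 75]);
translate([109, 758, 629]) cube([874, 88, 75]);
translate([21, 109, 629]) cube([88, 649, 75]);
translate([983, 109, 629]) cube([88, 649, 75]);


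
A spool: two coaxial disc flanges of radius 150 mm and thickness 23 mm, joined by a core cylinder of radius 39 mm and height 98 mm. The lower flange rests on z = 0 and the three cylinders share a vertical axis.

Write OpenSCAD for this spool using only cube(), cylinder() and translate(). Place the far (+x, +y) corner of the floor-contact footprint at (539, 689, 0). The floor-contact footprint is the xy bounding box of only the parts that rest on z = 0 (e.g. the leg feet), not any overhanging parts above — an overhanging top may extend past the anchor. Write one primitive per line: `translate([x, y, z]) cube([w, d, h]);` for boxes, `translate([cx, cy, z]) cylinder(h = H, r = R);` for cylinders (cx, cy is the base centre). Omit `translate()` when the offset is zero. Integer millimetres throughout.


translate([389, 539, 0]) cylinder(h = 23, r = 150);
translate([389, 539, 23]) cylinder(h = 98, r = 39);
translate([389, 539, 121]) cylinder(h = 23, r = 150);


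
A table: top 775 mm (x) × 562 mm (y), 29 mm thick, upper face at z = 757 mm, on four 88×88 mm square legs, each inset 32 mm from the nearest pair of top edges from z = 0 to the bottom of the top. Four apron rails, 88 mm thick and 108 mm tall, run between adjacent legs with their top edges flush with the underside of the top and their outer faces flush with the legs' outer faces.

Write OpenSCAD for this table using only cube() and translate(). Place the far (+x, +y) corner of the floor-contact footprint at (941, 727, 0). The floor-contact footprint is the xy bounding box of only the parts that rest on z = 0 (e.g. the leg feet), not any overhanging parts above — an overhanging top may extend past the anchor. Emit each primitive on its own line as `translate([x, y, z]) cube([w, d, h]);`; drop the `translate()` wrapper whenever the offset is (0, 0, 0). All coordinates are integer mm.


translate([198, 197, 728]) cube([775, 562, 29]);
translate([230, 229, 0]) cube([88, 88, 728]);
translate([853, 229, 0]) cube([88, 88, 728]);
translate([230, 639, 0]) cube([88, 88, 728]);
translate([853, 639, 0]) cube([88, 88, 728]);
translate([318, 229, 620]) cube([535, 88, 108]);
translate([318, 639, 620]) cube([535, 88, 108]);
translate([230, 317, 620]) cube([88, 322, 108]);
translate([853, 317, 620]) cube([88, 322, 108]);
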